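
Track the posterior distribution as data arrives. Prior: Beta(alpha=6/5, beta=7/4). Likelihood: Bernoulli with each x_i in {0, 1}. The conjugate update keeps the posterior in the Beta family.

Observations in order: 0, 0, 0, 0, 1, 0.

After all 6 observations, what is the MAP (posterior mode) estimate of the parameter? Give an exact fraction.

24/139

obs 1: x=0 → posterior Beta(6/5, 11/4)
obs 2: x=0 → posterior Beta(6/5, 15/4)
obs 3: x=0 → posterior Beta(6/5, 19/4)
obs 4: x=0 → posterior Beta(6/5, 23/4)
obs 5: x=1 → posterior Beta(11/5, 23/4)
obs 6: x=0 → posterior Beta(11/5, 27/4)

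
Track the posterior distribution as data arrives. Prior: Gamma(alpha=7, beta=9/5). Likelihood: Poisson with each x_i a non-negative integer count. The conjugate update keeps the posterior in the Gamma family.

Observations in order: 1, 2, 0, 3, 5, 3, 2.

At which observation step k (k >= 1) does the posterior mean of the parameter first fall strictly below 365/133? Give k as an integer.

k = 2

obs 1: x=1 → posterior Gamma(8, 14/5)
obs 2: x=2 → posterior Gamma(10, 19/5)
obs 3: x=0 → posterior Gamma(10, 24/5)
obs 4: x=3 → posterior Gamma(13, 29/5)
obs 5: x=5 → posterior Gamma(18, 34/5)
obs 6: x=3 → posterior Gamma(21, 39/5)
obs 7: x=2 → posterior Gamma(23, 44/5)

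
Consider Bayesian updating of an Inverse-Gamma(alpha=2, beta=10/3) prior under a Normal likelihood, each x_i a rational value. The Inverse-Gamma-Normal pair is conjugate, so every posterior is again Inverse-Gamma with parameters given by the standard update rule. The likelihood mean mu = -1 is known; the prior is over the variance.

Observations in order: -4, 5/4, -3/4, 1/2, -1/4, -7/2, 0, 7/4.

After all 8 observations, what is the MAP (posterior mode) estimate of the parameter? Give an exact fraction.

obs 1: x=-4 → posterior Inverse-Gamma(5/2, 47/6)
obs 2: x=5/4 → posterior Inverse-Gamma(3, 995/96)
obs 3: x=-3/4 → posterior Inverse-Gamma(7/2, 499/48)
obs 4: x=1/2 → posterior Inverse-Gamma(4, 553/48)
obs 5: x=-1/4 → posterior Inverse-Gamma(9/2, 1133/96)
obs 6: x=-7/2 → posterior Inverse-Gamma(5, 1433/96)
obs 7: x=0 → posterior Inverse-Gamma(11/2, 1481/96)
obs 8: x=7/4 → posterior Inverse-Gamma(6, 461/24)

461/168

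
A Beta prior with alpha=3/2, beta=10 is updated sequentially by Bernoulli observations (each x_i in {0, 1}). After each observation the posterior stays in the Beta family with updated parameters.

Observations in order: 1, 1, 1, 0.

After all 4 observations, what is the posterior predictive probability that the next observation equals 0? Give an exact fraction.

22/31

obs 1: x=1 → posterior Beta(5/2, 10)
obs 2: x=1 → posterior Beta(7/2, 10)
obs 3: x=1 → posterior Beta(9/2, 10)
obs 4: x=0 → posterior Beta(9/2, 11)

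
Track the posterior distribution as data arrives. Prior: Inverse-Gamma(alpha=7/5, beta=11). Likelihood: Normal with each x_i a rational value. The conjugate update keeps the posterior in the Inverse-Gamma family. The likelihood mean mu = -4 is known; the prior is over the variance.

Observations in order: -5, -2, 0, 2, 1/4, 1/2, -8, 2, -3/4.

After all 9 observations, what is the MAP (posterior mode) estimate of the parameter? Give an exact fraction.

7195/552

obs 1: x=-5 → posterior Inverse-Gamma(19/10, 23/2)
obs 2: x=-2 → posterior Inverse-Gamma(12/5, 27/2)
obs 3: x=0 → posterior Inverse-Gamma(29/10, 43/2)
obs 4: x=2 → posterior Inverse-Gamma(17/5, 79/2)
obs 5: x=1/4 → posterior Inverse-Gamma(39/10, 1553/32)
obs 6: x=1/2 → posterior Inverse-Gamma(22/5, 1877/32)
obs 7: x=-8 → posterior Inverse-Gamma(49/10, 2133/32)
obs 8: x=2 → posterior Inverse-Gamma(27/5, 2709/32)
obs 9: x=-3/4 → posterior Inverse-Gamma(59/10, 1439/16)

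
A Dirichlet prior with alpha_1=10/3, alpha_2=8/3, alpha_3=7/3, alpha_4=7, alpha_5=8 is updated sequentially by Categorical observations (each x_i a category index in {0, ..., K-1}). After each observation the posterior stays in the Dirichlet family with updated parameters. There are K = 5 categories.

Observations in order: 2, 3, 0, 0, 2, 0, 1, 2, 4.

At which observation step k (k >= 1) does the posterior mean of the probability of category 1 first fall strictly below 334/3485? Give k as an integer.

k = 5

obs 1: x=2 → posterior Dirichlet(10/3, 8/3, 10/3, 7, 8)
obs 2: x=3 → posterior Dirichlet(10/3, 8/3, 10/3, 8, 8)
obs 3: x=0 → posterior Dirichlet(13/3, 8/3, 10/3, 8, 8)
obs 4: x=0 → posterior Dirichlet(16/3, 8/3, 10/3, 8, 8)
obs 5: x=2 → posterior Dirichlet(16/3, 8/3, 13/3, 8, 8)
obs 6: x=0 → posterior Dirichlet(19/3, 8/3, 13/3, 8, 8)
obs 7: x=1 → posterior Dirichlet(19/3, 11/3, 13/3, 8, 8)
obs 8: x=2 → posterior Dirichlet(19/3, 11/3, 16/3, 8, 8)
obs 9: x=4 → posterior Dirichlet(19/3, 11/3, 16/3, 8, 9)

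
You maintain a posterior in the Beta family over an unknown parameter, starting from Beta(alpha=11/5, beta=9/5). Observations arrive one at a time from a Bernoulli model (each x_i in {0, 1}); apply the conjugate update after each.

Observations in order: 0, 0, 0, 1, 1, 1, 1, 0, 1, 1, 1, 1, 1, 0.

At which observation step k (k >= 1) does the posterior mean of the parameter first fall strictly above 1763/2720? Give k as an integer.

k = 13

obs 1: x=0 → posterior Beta(11/5, 14/5)
obs 2: x=0 → posterior Beta(11/5, 19/5)
obs 3: x=0 → posterior Beta(11/5, 24/5)
obs 4: x=1 → posterior Beta(16/5, 24/5)
obs 5: x=1 → posterior Beta(21/5, 24/5)
obs 6: x=1 → posterior Beta(26/5, 24/5)
obs 7: x=1 → posterior Beta(31/5, 24/5)
obs 8: x=0 → posterior Beta(31/5, 29/5)
obs 9: x=1 → posterior Beta(36/5, 29/5)
obs 10: x=1 → posterior Beta(41/5, 29/5)
obs 11: x=1 → posterior Beta(46/5, 29/5)
obs 12: x=1 → posterior Beta(51/5, 29/5)
obs 13: x=1 → posterior Beta(56/5, 29/5)
obs 14: x=0 → posterior Beta(56/5, 34/5)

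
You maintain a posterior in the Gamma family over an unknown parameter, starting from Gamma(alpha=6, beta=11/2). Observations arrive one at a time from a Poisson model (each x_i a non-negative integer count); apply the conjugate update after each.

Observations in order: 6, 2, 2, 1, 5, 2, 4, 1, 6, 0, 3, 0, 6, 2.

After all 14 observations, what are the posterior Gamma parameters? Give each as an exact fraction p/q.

obs 1: x=6 → posterior Gamma(12, 13/2)
obs 2: x=2 → posterior Gamma(14, 15/2)
obs 3: x=2 → posterior Gamma(16, 17/2)
obs 4: x=1 → posterior Gamma(17, 19/2)
obs 5: x=5 → posterior Gamma(22, 21/2)
obs 6: x=2 → posterior Gamma(24, 23/2)
obs 7: x=4 → posterior Gamma(28, 25/2)
obs 8: x=1 → posterior Gamma(29, 27/2)
obs 9: x=6 → posterior Gamma(35, 29/2)
obs 10: x=0 → posterior Gamma(35, 31/2)
obs 11: x=3 → posterior Gamma(38, 33/2)
obs 12: x=0 → posterior Gamma(38, 35/2)
obs 13: x=6 → posterior Gamma(44, 37/2)
obs 14: x=2 → posterior Gamma(46, 39/2)

alpha=46, beta=39/2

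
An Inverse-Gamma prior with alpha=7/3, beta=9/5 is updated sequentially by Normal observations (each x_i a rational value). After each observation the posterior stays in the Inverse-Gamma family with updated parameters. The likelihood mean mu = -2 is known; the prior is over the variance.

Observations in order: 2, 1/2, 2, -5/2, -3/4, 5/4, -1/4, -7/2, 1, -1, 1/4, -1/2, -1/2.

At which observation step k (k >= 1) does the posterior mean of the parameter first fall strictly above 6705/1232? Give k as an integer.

k = 2

obs 1: x=2 → posterior Inverse-Gamma(17/6, 49/5)
obs 2: x=1/2 → posterior Inverse-Gamma(10/3, 517/40)
obs 3: x=2 → posterior Inverse-Gamma(23/6, 837/40)
obs 4: x=-5/2 → posterior Inverse-Gamma(13/3, 421/20)
obs 5: x=-3/4 → posterior Inverse-Gamma(29/6, 3493/160)
obs 6: x=5/4 → posterior Inverse-Gamma(16/3, 2169/80)
obs 7: x=-1/4 → posterior Inverse-Gamma(35/6, 4583/160)
obs 8: x=-7/2 → posterior Inverse-Gamma(19/3, 4763/160)
obs 9: x=1 → posterior Inverse-Gamma(41/6, 5483/160)
obs 10: x=-1 → posterior Inverse-Gamma(22/3, 5563/160)
obs 11: x=1/4 → posterior Inverse-Gamma(47/6, 373/10)
obs 12: x=-1/2 → posterior Inverse-Gamma(25/3, 1537/40)
obs 13: x=-1/2 → posterior Inverse-Gamma(53/6, 791/20)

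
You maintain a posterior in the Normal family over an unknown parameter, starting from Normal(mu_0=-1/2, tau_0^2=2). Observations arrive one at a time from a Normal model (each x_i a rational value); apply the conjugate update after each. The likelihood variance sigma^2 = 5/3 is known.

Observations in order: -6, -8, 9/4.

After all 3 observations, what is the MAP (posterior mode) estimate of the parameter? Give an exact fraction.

obs 1: x=-6 → posterior Normal(-7/2, 10/11)
obs 2: x=-8 → posterior Normal(-173/34, 10/17)
obs 3: x=9/4 → posterior Normal(-73/23, 10/23)

-73/23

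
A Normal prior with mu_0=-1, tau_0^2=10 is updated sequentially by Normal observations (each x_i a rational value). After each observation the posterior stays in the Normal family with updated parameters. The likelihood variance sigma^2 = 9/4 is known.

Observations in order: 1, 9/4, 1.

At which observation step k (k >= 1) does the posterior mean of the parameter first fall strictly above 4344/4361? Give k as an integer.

obs 1: x=1 → posterior Normal(31/49, 90/49)
obs 2: x=9/4 → posterior Normal(121/89, 90/89)
obs 3: x=1 → posterior Normal(161/129, 30/43)

k = 2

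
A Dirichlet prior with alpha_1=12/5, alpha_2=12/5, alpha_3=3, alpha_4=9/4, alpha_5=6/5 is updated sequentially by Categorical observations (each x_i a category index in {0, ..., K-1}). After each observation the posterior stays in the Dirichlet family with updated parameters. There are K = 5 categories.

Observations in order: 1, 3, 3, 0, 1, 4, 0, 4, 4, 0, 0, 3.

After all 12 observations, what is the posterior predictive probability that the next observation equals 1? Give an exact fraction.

88/465

obs 1: x=1 → posterior Dirichlet(12/5, 17/5, 3, 9/4, 6/5)
obs 2: x=3 → posterior Dirichlet(12/5, 17/5, 3, 13/4, 6/5)
obs 3: x=3 → posterior Dirichlet(12/5, 17/5, 3, 17/4, 6/5)
obs 4: x=0 → posterior Dirichlet(17/5, 17/5, 3, 17/4, 6/5)
obs 5: x=1 → posterior Dirichlet(17/5, 22/5, 3, 17/4, 6/5)
obs 6: x=4 → posterior Dirichlet(17/5, 22/5, 3, 17/4, 11/5)
obs 7: x=0 → posterior Dirichlet(22/5, 22/5, 3, 17/4, 11/5)
obs 8: x=4 → posterior Dirichlet(22/5, 22/5, 3, 17/4, 16/5)
obs 9: x=4 → posterior Dirichlet(22/5, 22/5, 3, 17/4, 21/5)
obs 10: x=0 → posterior Dirichlet(27/5, 22/5, 3, 17/4, 21/5)
obs 11: x=0 → posterior Dirichlet(32/5, 22/5, 3, 17/4, 21/5)
obs 12: x=3 → posterior Dirichlet(32/5, 22/5, 3, 21/4, 21/5)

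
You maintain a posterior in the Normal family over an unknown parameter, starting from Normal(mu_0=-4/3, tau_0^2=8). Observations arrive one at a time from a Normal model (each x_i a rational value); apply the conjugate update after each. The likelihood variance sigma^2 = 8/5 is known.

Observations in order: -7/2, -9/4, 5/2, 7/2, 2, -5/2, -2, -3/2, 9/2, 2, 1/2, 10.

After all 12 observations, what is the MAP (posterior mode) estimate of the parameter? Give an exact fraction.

779/732

obs 1: x=-7/2 → posterior Normal(-113/36, 4/3)
obs 2: x=-9/4 → posterior Normal(-361/132, 8/11)
obs 3: x=5/2 → posterior Normal(-211/192, 1/2)
obs 4: x=7/2 → posterior Normal(-1/252, 8/21)
obs 5: x=2 → posterior Normal(119/312, 4/13)
obs 6: x=-5/2 → posterior Normal(-1/12, 8/31)
obs 7: x=-2 → posterior Normal(-151/432, 2/9)
obs 8: x=-3/2 → posterior Normal(-241/492, 8/41)
obs 9: x=9/2 → posterior Normal(29/552, 4/23)
obs 10: x=2 → posterior Normal(149/612, 8/51)
obs 11: x=1/2 → posterior Normal(179/672, 1/7)
obs 12: x=10 → posterior Normal(779/732, 8/61)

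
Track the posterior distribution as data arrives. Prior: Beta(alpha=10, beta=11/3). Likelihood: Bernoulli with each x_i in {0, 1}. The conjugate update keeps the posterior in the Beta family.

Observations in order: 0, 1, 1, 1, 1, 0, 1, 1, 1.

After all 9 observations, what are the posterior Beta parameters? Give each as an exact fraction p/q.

alpha=17, beta=17/3

obs 1: x=0 → posterior Beta(10, 14/3)
obs 2: x=1 → posterior Beta(11, 14/3)
obs 3: x=1 → posterior Beta(12, 14/3)
obs 4: x=1 → posterior Beta(13, 14/3)
obs 5: x=1 → posterior Beta(14, 14/3)
obs 6: x=0 → posterior Beta(14, 17/3)
obs 7: x=1 → posterior Beta(15, 17/3)
obs 8: x=1 → posterior Beta(16, 17/3)
obs 9: x=1 → posterior Beta(17, 17/3)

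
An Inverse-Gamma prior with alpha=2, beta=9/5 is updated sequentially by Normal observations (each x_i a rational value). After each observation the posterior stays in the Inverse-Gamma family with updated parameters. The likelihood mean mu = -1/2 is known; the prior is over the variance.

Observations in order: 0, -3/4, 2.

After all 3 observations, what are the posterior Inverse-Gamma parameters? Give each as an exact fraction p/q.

alpha=7/2, beta=813/160

obs 1: x=0 → posterior Inverse-Gamma(5/2, 77/40)
obs 2: x=-3/4 → posterior Inverse-Gamma(3, 313/160)
obs 3: x=2 → posterior Inverse-Gamma(7/2, 813/160)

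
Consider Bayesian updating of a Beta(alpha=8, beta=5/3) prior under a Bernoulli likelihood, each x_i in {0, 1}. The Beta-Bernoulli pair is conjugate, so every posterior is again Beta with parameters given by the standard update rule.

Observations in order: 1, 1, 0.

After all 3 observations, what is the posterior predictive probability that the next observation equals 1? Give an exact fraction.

obs 1: x=1 → posterior Beta(9, 5/3)
obs 2: x=1 → posterior Beta(10, 5/3)
obs 3: x=0 → posterior Beta(10, 8/3)

15/19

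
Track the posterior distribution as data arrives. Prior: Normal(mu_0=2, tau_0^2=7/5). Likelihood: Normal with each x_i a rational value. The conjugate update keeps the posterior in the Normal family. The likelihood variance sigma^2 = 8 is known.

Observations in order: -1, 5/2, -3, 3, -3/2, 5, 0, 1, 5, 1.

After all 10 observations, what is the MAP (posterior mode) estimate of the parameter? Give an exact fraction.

obs 1: x=-1 → posterior Normal(73/47, 56/47)
obs 2: x=5/2 → posterior Normal(181/108, 28/27)
obs 3: x=-3 → posterior Normal(139/122, 56/61)
obs 4: x=3 → posterior Normal(181/136, 14/17)
obs 5: x=-3/2 → posterior Normal(16/15, 56/75)
obs 6: x=5 → posterior Normal(115/82, 28/41)
obs 7: x=0 → posterior Normal(115/89, 56/89)
obs 8: x=1 → posterior Normal(61/48, 7/12)
obs 9: x=5 → posterior Normal(157/103, 56/103)
obs 10: x=1 → posterior Normal(82/55, 28/55)

82/55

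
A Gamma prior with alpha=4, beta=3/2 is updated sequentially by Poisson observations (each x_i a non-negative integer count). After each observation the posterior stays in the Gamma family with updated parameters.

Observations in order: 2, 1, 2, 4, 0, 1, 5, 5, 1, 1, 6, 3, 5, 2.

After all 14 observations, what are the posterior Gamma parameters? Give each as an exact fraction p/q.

alpha=42, beta=31/2

obs 1: x=2 → posterior Gamma(6, 5/2)
obs 2: x=1 → posterior Gamma(7, 7/2)
obs 3: x=2 → posterior Gamma(9, 9/2)
obs 4: x=4 → posterior Gamma(13, 11/2)
obs 5: x=0 → posterior Gamma(13, 13/2)
obs 6: x=1 → posterior Gamma(14, 15/2)
obs 7: x=5 → posterior Gamma(19, 17/2)
obs 8: x=5 → posterior Gamma(24, 19/2)
obs 9: x=1 → posterior Gamma(25, 21/2)
obs 10: x=1 → posterior Gamma(26, 23/2)
obs 11: x=6 → posterior Gamma(32, 25/2)
obs 12: x=3 → posterior Gamma(35, 27/2)
obs 13: x=5 → posterior Gamma(40, 29/2)
obs 14: x=2 → posterior Gamma(42, 31/2)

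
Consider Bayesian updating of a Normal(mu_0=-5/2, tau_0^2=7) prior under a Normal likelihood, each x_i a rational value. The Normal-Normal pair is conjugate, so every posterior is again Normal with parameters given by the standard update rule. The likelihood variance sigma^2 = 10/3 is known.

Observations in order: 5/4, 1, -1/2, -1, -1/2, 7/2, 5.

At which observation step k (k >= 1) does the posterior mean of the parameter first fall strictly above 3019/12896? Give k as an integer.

obs 1: x=5/4 → posterior Normal(5/124, 70/31)
obs 2: x=1 → posterior Normal(89/208, 35/26)
obs 3: x=-1/2 → posterior Normal(47/292, 70/73)
obs 4: x=-1 → posterior Normal(-37/376, 35/47)
obs 5: x=-1/2 → posterior Normal(-79/460, 14/23)
obs 6: x=7/2 → posterior Normal(215/544, 35/68)
obs 7: x=5 → posterior Normal(635/628, 70/157)

k = 2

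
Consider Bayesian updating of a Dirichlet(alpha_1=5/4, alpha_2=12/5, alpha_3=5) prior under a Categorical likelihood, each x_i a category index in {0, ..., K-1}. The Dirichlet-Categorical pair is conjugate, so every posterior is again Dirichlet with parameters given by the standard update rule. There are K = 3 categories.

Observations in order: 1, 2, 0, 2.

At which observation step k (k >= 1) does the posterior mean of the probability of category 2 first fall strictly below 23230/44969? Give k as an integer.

k = 3

obs 1: x=1 → posterior Dirichlet(5/4, 17/5, 5)
obs 2: x=2 → posterior Dirichlet(5/4, 17/5, 6)
obs 3: x=0 → posterior Dirichlet(9/4, 17/5, 6)
obs 4: x=2 → posterior Dirichlet(9/4, 17/5, 7)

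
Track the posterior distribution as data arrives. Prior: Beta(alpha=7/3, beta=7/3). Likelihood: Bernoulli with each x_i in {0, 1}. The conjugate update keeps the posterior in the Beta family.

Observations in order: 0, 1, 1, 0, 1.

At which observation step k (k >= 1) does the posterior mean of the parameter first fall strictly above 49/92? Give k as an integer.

k = 3

obs 1: x=0 → posterior Beta(7/3, 10/3)
obs 2: x=1 → posterior Beta(10/3, 10/3)
obs 3: x=1 → posterior Beta(13/3, 10/3)
obs 4: x=0 → posterior Beta(13/3, 13/3)
obs 5: x=1 → posterior Beta(16/3, 13/3)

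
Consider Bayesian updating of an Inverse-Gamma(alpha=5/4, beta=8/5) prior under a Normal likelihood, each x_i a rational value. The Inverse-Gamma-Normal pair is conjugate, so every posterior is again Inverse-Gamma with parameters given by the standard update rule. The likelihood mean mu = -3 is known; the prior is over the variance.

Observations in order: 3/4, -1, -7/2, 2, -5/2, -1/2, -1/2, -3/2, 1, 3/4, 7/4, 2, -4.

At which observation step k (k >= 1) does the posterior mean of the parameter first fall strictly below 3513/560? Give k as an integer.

k = 3

obs 1: x=3/4 → posterior Inverse-Gamma(7/4, 1381/160)
obs 2: x=-1 → posterior Inverse-Gamma(9/4, 1701/160)
obs 3: x=-7/2 → posterior Inverse-Gamma(11/4, 1721/160)
obs 4: x=2 → posterior Inverse-Gamma(13/4, 3721/160)
obs 5: x=-5/2 → posterior Inverse-Gamma(15/4, 3741/160)
obs 6: x=-1/2 → posterior Inverse-Gamma(17/4, 4241/160)
obs 7: x=-1/2 → posterior Inverse-Gamma(19/4, 4741/160)
obs 8: x=-3/2 → posterior Inverse-Gamma(21/4, 4921/160)
obs 9: x=1 → posterior Inverse-Gamma(23/4, 6201/160)
obs 10: x=3/4 → posterior Inverse-Gamma(25/4, 3663/80)
obs 11: x=7/4 → posterior Inverse-Gamma(27/4, 9131/160)
obs 12: x=2 → posterior Inverse-Gamma(29/4, 11131/160)
obs 13: x=-4 → posterior Inverse-Gamma(31/4, 11211/160)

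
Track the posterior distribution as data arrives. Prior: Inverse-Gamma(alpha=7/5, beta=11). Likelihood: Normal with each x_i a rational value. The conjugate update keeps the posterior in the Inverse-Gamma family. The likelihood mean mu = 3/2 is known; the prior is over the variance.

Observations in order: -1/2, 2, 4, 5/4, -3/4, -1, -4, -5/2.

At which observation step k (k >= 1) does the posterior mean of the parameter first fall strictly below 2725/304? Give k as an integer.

obs 1: x=-1/2 → posterior Inverse-Gamma(19/10, 13)
obs 2: x=2 → posterior Inverse-Gamma(12/5, 105/8)
obs 3: x=4 → posterior Inverse-Gamma(29/10, 65/4)
obs 4: x=5/4 → posterior Inverse-Gamma(17/5, 521/32)
obs 5: x=-3/4 → posterior Inverse-Gamma(39/10, 301/16)
obs 6: x=-1 → posterior Inverse-Gamma(22/5, 351/16)
obs 7: x=-4 → posterior Inverse-Gamma(49/10, 593/16)
obs 8: x=-5/2 → posterior Inverse-Gamma(27/5, 721/16)

k = 3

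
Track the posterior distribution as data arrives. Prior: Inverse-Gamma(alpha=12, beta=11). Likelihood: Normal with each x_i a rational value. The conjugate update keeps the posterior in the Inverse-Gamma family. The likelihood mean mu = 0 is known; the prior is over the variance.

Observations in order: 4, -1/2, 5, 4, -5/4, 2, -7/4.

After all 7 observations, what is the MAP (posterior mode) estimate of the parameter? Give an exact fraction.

703/264

obs 1: x=4 → posterior Inverse-Gamma(25/2, 19)
obs 2: x=-1/2 → posterior Inverse-Gamma(13, 153/8)
obs 3: x=5 → posterior Inverse-Gamma(27/2, 253/8)
obs 4: x=4 → posterior Inverse-Gamma(14, 317/8)
obs 5: x=-5/4 → posterior Inverse-Gamma(29/2, 1293/32)
obs 6: x=2 → posterior Inverse-Gamma(15, 1357/32)
obs 7: x=-7/4 → posterior Inverse-Gamma(31/2, 703/16)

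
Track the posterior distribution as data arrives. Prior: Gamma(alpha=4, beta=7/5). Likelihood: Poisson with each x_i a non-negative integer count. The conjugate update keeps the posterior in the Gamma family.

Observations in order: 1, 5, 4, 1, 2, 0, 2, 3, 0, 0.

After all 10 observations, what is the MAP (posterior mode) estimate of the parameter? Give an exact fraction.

obs 1: x=1 → posterior Gamma(5, 12/5)
obs 2: x=5 → posterior Gamma(10, 17/5)
obs 3: x=4 → posterior Gamma(14, 22/5)
obs 4: x=1 → posterior Gamma(15, 27/5)
obs 5: x=2 → posterior Gamma(17, 32/5)
obs 6: x=0 → posterior Gamma(17, 37/5)
obs 7: x=2 → posterior Gamma(19, 42/5)
obs 8: x=3 → posterior Gamma(22, 47/5)
obs 9: x=0 → posterior Gamma(22, 52/5)
obs 10: x=0 → posterior Gamma(22, 57/5)

35/19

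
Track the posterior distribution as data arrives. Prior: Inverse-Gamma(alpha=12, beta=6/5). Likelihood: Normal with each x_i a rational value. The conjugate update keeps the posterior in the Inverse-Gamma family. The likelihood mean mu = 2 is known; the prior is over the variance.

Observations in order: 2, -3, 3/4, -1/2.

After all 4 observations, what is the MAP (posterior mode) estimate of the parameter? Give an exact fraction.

obs 1: x=2 → posterior Inverse-Gamma(25/2, 6/5)
obs 2: x=-3 → posterior Inverse-Gamma(13, 137/10)
obs 3: x=3/4 → posterior Inverse-Gamma(27/2, 2317/160)
obs 4: x=-1/2 → posterior Inverse-Gamma(14, 2817/160)

939/800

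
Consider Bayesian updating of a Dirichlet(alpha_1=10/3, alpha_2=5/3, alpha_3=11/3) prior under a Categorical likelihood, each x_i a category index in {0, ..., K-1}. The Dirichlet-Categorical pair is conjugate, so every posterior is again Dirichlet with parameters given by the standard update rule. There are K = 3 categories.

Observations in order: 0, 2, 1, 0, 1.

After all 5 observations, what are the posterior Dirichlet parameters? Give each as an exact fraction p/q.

alpha_1=16/3, alpha_2=11/3, alpha_3=14/3

obs 1: x=0 → posterior Dirichlet(13/3, 5/3, 11/3)
obs 2: x=2 → posterior Dirichlet(13/3, 5/3, 14/3)
obs 3: x=1 → posterior Dirichlet(13/3, 8/3, 14/3)
obs 4: x=0 → posterior Dirichlet(16/3, 8/3, 14/3)
obs 5: x=1 → posterior Dirichlet(16/3, 11/3, 14/3)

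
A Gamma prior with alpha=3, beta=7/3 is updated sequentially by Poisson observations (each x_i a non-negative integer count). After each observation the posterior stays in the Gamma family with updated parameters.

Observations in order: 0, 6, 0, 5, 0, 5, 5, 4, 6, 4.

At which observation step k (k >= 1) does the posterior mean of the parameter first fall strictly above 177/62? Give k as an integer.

obs 1: x=0 → posterior Gamma(3, 10/3)
obs 2: x=6 → posterior Gamma(9, 13/3)
obs 3: x=0 → posterior Gamma(9, 16/3)
obs 4: x=5 → posterior Gamma(14, 19/3)
obs 5: x=0 → posterior Gamma(14, 22/3)
obs 6: x=5 → posterior Gamma(19, 25/3)
obs 7: x=5 → posterior Gamma(24, 28/3)
obs 8: x=4 → posterior Gamma(28, 31/3)
obs 9: x=6 → posterior Gamma(34, 34/3)
obs 10: x=4 → posterior Gamma(38, 37/3)

k = 9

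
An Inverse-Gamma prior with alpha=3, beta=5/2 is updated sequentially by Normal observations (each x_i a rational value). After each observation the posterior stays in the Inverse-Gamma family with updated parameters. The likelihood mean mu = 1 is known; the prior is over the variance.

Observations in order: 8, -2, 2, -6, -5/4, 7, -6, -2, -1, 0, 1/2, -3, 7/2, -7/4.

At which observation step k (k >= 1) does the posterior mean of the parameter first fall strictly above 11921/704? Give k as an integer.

obs 1: x=8 → posterior Inverse-Gamma(7/2, 27)
obs 2: x=-2 → posterior Inverse-Gamma(4, 63/2)
obs 3: x=2 → posterior Inverse-Gamma(9/2, 32)
obs 4: x=-6 → posterior Inverse-Gamma(5, 113/2)
obs 5: x=-5/4 → posterior Inverse-Gamma(11/2, 1889/32)
obs 6: x=7 → posterior Inverse-Gamma(6, 2465/32)
obs 7: x=-6 → posterior Inverse-Gamma(13/2, 3249/32)
obs 8: x=-2 → posterior Inverse-Gamma(7, 3393/32)
obs 9: x=-1 → posterior Inverse-Gamma(15/2, 3457/32)
obs 10: x=0 → posterior Inverse-Gamma(8, 3473/32)
obs 11: x=1/2 → posterior Inverse-Gamma(17/2, 3477/32)
obs 12: x=-3 → posterior Inverse-Gamma(9, 3733/32)
obs 13: x=7/2 → posterior Inverse-Gamma(19/2, 3833/32)
obs 14: x=-7/4 → posterior Inverse-Gamma(10, 1977/16)

k = 7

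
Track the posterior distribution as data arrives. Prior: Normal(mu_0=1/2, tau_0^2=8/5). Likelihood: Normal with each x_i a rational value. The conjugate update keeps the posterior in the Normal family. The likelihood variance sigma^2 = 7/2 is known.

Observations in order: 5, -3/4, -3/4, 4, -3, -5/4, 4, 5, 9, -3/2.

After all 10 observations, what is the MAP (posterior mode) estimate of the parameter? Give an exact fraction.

obs 1: x=5 → posterior Normal(65/34, 56/51)
obs 2: x=-3/4 → posterior Normal(171/134, 56/67)
obs 3: x=-3/4 → posterior Normal(147/166, 56/83)
obs 4: x=4 → posterior Normal(25/18, 56/99)
obs 5: x=-3 → posterior Normal(179/230, 56/115)
obs 6: x=-5/4 → posterior Normal(139/262, 56/131)
obs 7: x=4 → posterior Normal(89/98, 8/21)
obs 8: x=5 → posterior Normal(427/326, 56/163)
obs 9: x=9 → posterior Normal(715/358, 56/179)
obs 10: x=-3/2 → posterior Normal(667/390, 56/195)

667/390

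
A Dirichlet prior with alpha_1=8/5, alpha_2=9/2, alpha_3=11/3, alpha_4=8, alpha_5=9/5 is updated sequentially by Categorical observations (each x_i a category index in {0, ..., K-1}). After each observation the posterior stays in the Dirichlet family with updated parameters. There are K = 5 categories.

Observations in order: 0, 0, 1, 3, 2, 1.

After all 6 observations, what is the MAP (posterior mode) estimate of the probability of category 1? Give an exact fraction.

obs 1: x=0 → posterior Dirichlet(13/5, 9/2, 11/3, 8, 9/5)
obs 2: x=0 → posterior Dirichlet(18/5, 9/2, 11/3, 8, 9/5)
obs 3: x=1 → posterior Dirichlet(18/5, 11/2, 11/3, 8, 9/5)
obs 4: x=3 → posterior Dirichlet(18/5, 11/2, 11/3, 9, 9/5)
obs 5: x=2 → posterior Dirichlet(18/5, 11/2, 14/3, 9, 9/5)
obs 6: x=1 → posterior Dirichlet(18/5, 13/2, 14/3, 9, 9/5)

165/617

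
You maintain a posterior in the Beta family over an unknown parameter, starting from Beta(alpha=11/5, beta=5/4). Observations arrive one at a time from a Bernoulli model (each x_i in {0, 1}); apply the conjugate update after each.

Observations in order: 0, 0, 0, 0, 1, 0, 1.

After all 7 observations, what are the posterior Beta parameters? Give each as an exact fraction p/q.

alpha=21/5, beta=25/4

obs 1: x=0 → posterior Beta(11/5, 9/4)
obs 2: x=0 → posterior Beta(11/5, 13/4)
obs 3: x=0 → posterior Beta(11/5, 17/4)
obs 4: x=0 → posterior Beta(11/5, 21/4)
obs 5: x=1 → posterior Beta(16/5, 21/4)
obs 6: x=0 → posterior Beta(16/5, 25/4)
obs 7: x=1 → posterior Beta(21/5, 25/4)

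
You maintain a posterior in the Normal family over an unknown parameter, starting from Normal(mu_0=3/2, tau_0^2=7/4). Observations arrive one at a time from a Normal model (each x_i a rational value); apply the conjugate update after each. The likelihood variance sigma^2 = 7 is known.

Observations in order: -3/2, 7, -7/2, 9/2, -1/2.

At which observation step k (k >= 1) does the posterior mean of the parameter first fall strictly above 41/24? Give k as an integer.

k = 2

obs 1: x=-3/2 → posterior Normal(9/10, 7/5)
obs 2: x=7 → posterior Normal(23/12, 7/6)
obs 3: x=-7/2 → posterior Normal(8/7, 1)
obs 4: x=9/2 → posterior Normal(25/16, 7/8)
obs 5: x=-1/2 → posterior Normal(4/3, 7/9)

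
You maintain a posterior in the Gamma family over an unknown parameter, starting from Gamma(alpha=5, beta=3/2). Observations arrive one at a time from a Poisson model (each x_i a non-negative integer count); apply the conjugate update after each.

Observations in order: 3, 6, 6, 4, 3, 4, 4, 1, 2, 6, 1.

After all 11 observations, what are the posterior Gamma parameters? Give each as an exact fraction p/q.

alpha=45, beta=25/2

obs 1: x=3 → posterior Gamma(8, 5/2)
obs 2: x=6 → posterior Gamma(14, 7/2)
obs 3: x=6 → posterior Gamma(20, 9/2)
obs 4: x=4 → posterior Gamma(24, 11/2)
obs 5: x=3 → posterior Gamma(27, 13/2)
obs 6: x=4 → posterior Gamma(31, 15/2)
obs 7: x=4 → posterior Gamma(35, 17/2)
obs 8: x=1 → posterior Gamma(36, 19/2)
obs 9: x=2 → posterior Gamma(38, 21/2)
obs 10: x=6 → posterior Gamma(44, 23/2)
obs 11: x=1 → posterior Gamma(45, 25/2)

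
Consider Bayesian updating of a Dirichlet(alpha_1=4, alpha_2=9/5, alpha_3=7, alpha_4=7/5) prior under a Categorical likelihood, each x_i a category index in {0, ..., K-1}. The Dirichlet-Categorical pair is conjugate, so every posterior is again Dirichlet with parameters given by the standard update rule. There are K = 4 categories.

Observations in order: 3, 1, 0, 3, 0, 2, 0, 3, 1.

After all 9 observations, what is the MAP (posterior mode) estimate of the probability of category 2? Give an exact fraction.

35/96

obs 1: x=3 → posterior Dirichlet(4, 9/5, 7, 12/5)
obs 2: x=1 → posterior Dirichlet(4, 14/5, 7, 12/5)
obs 3: x=0 → posterior Dirichlet(5, 14/5, 7, 12/5)
obs 4: x=3 → posterior Dirichlet(5, 14/5, 7, 17/5)
obs 5: x=0 → posterior Dirichlet(6, 14/5, 7, 17/5)
obs 6: x=2 → posterior Dirichlet(6, 14/5, 8, 17/5)
obs 7: x=0 → posterior Dirichlet(7, 14/5, 8, 17/5)
obs 8: x=3 → posterior Dirichlet(7, 14/5, 8, 22/5)
obs 9: x=1 → posterior Dirichlet(7, 19/5, 8, 22/5)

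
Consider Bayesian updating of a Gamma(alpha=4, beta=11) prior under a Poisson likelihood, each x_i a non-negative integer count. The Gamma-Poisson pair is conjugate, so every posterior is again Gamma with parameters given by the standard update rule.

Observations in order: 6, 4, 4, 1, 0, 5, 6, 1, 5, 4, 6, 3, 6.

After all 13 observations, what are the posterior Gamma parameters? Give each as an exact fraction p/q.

alpha=55, beta=24

obs 1: x=6 → posterior Gamma(10, 12)
obs 2: x=4 → posterior Gamma(14, 13)
obs 3: x=4 → posterior Gamma(18, 14)
obs 4: x=1 → posterior Gamma(19, 15)
obs 5: x=0 → posterior Gamma(19, 16)
obs 6: x=5 → posterior Gamma(24, 17)
obs 7: x=6 → posterior Gamma(30, 18)
obs 8: x=1 → posterior Gamma(31, 19)
obs 9: x=5 → posterior Gamma(36, 20)
obs 10: x=4 → posterior Gamma(40, 21)
obs 11: x=6 → posterior Gamma(46, 22)
obs 12: x=3 → posterior Gamma(49, 23)
obs 13: x=6 → posterior Gamma(55, 24)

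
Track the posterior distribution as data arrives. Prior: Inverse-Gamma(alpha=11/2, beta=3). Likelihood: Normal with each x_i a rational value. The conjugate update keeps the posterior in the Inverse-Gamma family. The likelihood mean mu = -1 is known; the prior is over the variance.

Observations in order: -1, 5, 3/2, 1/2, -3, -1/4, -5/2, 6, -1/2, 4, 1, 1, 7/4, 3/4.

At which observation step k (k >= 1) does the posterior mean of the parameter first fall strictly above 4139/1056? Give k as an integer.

obs 1: x=-1 → posterior Inverse-Gamma(6, 3)
obs 2: x=5 → posterior Inverse-Gamma(13/2, 21)
obs 3: x=3/2 → posterior Inverse-Gamma(7, 193/8)
obs 4: x=1/2 → posterior Inverse-Gamma(15/2, 101/4)
obs 5: x=-3 → posterior Inverse-Gamma(8, 109/4)
obs 6: x=-1/4 → posterior Inverse-Gamma(17/2, 881/32)
obs 7: x=-5/2 → posterior Inverse-Gamma(9, 917/32)
obs 8: x=6 → posterior Inverse-Gamma(19/2, 1701/32)
obs 9: x=-1/2 → posterior Inverse-Gamma(10, 1705/32)
obs 10: x=4 → posterior Inverse-Gamma(21/2, 2105/32)
obs 11: x=1 → posterior Inverse-Gamma(11, 2169/32)
obs 12: x=1 → posterior Inverse-Gamma(23/2, 2233/32)
obs 13: x=7/4 → posterior Inverse-Gamma(12, 1177/16)
obs 14: x=3/4 → posterior Inverse-Gamma(25/2, 2403/32)

k = 3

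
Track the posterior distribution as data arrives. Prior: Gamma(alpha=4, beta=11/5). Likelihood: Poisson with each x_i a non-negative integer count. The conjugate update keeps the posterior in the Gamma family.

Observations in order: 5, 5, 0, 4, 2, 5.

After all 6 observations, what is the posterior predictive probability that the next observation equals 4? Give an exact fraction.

267116272552833250481577687920079455855309671875/1659499472763109991171612967522797815962278035456

obs 1: x=5 → posterior Gamma(9, 16/5)
obs 2: x=5 → posterior Gamma(14, 21/5)
obs 3: x=0 → posterior Gamma(14, 26/5)
obs 4: x=4 → posterior Gamma(18, 31/5)
obs 5: x=2 → posterior Gamma(20, 36/5)
obs 6: x=5 → posterior Gamma(25, 41/5)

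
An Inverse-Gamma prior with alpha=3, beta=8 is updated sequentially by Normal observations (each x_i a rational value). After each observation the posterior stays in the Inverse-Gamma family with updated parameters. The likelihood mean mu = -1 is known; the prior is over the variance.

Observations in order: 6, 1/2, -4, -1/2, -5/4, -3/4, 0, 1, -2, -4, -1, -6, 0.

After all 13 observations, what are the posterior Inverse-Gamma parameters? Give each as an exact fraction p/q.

alpha=19/2, beta=941/16

obs 1: x=6 → posterior Inverse-Gamma(7/2, 65/2)
obs 2: x=1/2 → posterior Inverse-Gamma(4, 269/8)
obs 3: x=-4 → posterior Inverse-Gamma(9/2, 305/8)
obs 4: x=-1/2 → posterior Inverse-Gamma(5, 153/4)
obs 5: x=-5/4 → posterior Inverse-Gamma(11/2, 1225/32)
obs 6: x=-3/4 → posterior Inverse-Gamma(6, 613/16)
obs 7: x=0 → posterior Inverse-Gamma(13/2, 621/16)
obs 8: x=1 → posterior Inverse-Gamma(7, 653/16)
obs 9: x=-2 → posterior Inverse-Gamma(15/2, 661/16)
obs 10: x=-4 → posterior Inverse-Gamma(8, 733/16)
obs 11: x=-1 → posterior Inverse-Gamma(17/2, 733/16)
obs 12: x=-6 → posterior Inverse-Gamma(9, 933/16)
obs 13: x=0 → posterior Inverse-Gamma(19/2, 941/16)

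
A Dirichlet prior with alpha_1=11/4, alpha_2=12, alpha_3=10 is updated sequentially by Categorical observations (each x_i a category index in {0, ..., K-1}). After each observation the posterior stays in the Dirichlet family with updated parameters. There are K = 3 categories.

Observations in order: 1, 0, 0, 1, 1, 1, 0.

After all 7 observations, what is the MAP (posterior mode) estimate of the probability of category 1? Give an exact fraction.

obs 1: x=1 → posterior Dirichlet(11/4, 13, 10)
obs 2: x=0 → posterior Dirichlet(15/4, 13, 10)
obs 3: x=0 → posterior Dirichlet(19/4, 13, 10)
obs 4: x=1 → posterior Dirichlet(19/4, 14, 10)
obs 5: x=1 → posterior Dirichlet(19/4, 15, 10)
obs 6: x=1 → posterior Dirichlet(19/4, 16, 10)
obs 7: x=0 → posterior Dirichlet(23/4, 16, 10)

12/23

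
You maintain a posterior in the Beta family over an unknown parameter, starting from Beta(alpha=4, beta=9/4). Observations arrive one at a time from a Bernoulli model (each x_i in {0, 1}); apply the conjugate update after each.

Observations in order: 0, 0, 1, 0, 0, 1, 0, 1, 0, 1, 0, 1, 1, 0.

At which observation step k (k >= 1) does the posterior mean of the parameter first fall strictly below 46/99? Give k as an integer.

obs 1: x=0 → posterior Beta(4, 13/4)
obs 2: x=0 → posterior Beta(4, 17/4)
obs 3: x=1 → posterior Beta(5, 17/4)
obs 4: x=0 → posterior Beta(5, 21/4)
obs 5: x=0 → posterior Beta(5, 25/4)
obs 6: x=1 → posterior Beta(6, 25/4)
obs 7: x=0 → posterior Beta(6, 29/4)
obs 8: x=1 → posterior Beta(7, 29/4)
obs 9: x=0 → posterior Beta(7, 33/4)
obs 10: x=1 → posterior Beta(8, 33/4)
obs 11: x=0 → posterior Beta(8, 37/4)
obs 12: x=1 → posterior Beta(9, 37/4)
obs 13: x=1 → posterior Beta(10, 37/4)
obs 14: x=0 → posterior Beta(10, 41/4)

k = 5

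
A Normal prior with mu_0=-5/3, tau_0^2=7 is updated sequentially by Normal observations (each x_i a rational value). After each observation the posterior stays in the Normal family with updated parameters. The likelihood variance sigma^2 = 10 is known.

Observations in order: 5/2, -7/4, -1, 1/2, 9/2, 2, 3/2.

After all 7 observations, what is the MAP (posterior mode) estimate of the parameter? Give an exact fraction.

obs 1: x=5/2 → posterior Normal(5/102, 70/17)
obs 2: x=-7/4 → posterior Normal(-137/288, 35/12)
obs 3: x=-1 → posterior Normal(-221/372, 70/31)
obs 4: x=1/2 → posterior Normal(-179/456, 35/19)
obs 5: x=9/2 → posterior Normal(199/540, 14/9)
obs 6: x=2 → posterior Normal(367/624, 35/26)
obs 7: x=3/2 → posterior Normal(493/708, 70/59)

493/708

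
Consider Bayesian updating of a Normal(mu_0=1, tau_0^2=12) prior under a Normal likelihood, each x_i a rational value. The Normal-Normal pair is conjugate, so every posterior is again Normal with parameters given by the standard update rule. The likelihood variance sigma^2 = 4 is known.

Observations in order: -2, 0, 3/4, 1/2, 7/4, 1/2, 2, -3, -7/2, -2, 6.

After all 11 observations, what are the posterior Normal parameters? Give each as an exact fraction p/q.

mu_0=2/17, tau_0^2=6/17

obs 1: x=-2 → posterior Normal(-5/4, 3)
obs 2: x=0 → posterior Normal(-5/7, 12/7)
obs 3: x=3/4 → posterior Normal(-11/40, 6/5)
obs 4: x=1/2 → posterior Normal(-5/52, 12/13)
obs 5: x=7/4 → posterior Normal(1/4, 3/4)
obs 6: x=1/2 → posterior Normal(11/38, 12/19)
obs 7: x=2 → posterior Normal(23/44, 6/11)
obs 8: x=-3 → posterior Normal(1/10, 12/25)
obs 9: x=-7/2 → posterior Normal(-2/7, 3/7)
obs 10: x=-2 → posterior Normal(-14/31, 12/31)
obs 11: x=6 → posterior Normal(2/17, 6/17)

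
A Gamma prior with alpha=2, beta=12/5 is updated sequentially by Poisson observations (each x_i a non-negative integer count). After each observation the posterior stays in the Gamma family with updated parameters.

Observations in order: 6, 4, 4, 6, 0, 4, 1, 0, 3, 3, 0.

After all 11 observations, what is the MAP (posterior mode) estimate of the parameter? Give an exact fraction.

obs 1: x=6 → posterior Gamma(8, 17/5)
obs 2: x=4 → posterior Gamma(12, 22/5)
obs 3: x=4 → posterior Gamma(16, 27/5)
obs 4: x=6 → posterior Gamma(22, 32/5)
obs 5: x=0 → posterior Gamma(22, 37/5)
obs 6: x=4 → posterior Gamma(26, 42/5)
obs 7: x=1 → posterior Gamma(27, 47/5)
obs 8: x=0 → posterior Gamma(27, 52/5)
obs 9: x=3 → posterior Gamma(30, 57/5)
obs 10: x=3 → posterior Gamma(33, 62/5)
obs 11: x=0 → posterior Gamma(33, 67/5)

160/67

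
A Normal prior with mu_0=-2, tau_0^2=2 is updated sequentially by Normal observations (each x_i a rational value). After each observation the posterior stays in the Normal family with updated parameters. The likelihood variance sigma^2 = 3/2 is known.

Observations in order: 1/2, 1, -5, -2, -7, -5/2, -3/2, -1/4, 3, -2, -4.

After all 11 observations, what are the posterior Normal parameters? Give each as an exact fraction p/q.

mu_0=-85/47, tau_0^2=6/47

obs 1: x=1/2 → posterior Normal(-4/7, 6/7)
obs 2: x=1 → posterior Normal(0, 6/11)
obs 3: x=-5 → posterior Normal(-4/3, 2/5)
obs 4: x=-2 → posterior Normal(-28/19, 6/19)
obs 5: x=-7 → posterior Normal(-56/23, 6/23)
obs 6: x=-5/2 → posterior Normal(-22/9, 2/9)
obs 7: x=-3/2 → posterior Normal(-72/31, 6/31)
obs 8: x=-1/4 → posterior Normal(-73/35, 6/35)
obs 9: x=3 → posterior Normal(-61/39, 2/13)
obs 10: x=-2 → posterior Normal(-69/43, 6/43)
obs 11: x=-4 → posterior Normal(-85/47, 6/47)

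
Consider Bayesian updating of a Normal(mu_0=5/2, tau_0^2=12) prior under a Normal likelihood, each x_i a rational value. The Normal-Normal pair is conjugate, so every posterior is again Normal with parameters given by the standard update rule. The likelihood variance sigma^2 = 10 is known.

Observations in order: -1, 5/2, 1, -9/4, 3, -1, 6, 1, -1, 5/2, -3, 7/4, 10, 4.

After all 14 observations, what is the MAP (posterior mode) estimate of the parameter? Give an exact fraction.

obs 1: x=-1 → posterior Normal(13/22, 60/11)
obs 2: x=5/2 → posterior Normal(43/34, 60/17)
obs 3: x=1 → posterior Normal(55/46, 60/23)
obs 4: x=-9/4 → posterior Normal(14/29, 60/29)
obs 5: x=3 → posterior Normal(32/35, 12/7)
obs 6: x=-1 → posterior Normal(26/41, 60/41)
obs 7: x=6 → posterior Normal(62/47, 60/47)
obs 8: x=1 → posterior Normal(68/53, 60/53)
obs 9: x=-1 → posterior Normal(62/59, 60/59)
obs 10: x=5/2 → posterior Normal(77/65, 12/13)
obs 11: x=-3 → posterior Normal(59/71, 60/71)
obs 12: x=7/4 → posterior Normal(139/154, 60/77)
obs 13: x=10 → posterior Normal(259/166, 60/83)
obs 14: x=4 → posterior Normal(307/178, 60/89)

307/178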